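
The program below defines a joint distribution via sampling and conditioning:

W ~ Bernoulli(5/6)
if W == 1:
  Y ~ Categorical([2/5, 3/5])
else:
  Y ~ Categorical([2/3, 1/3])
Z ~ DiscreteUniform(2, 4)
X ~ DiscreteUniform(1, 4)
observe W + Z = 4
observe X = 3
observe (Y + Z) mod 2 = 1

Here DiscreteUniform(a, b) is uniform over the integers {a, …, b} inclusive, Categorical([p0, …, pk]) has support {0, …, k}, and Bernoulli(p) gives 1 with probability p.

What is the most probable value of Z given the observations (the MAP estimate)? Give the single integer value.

Enumerate traces; 2 have nonzero weight after conditioning:
  (W=0, Y=1, Z=4, X=3) weight 1/216
  (W=1, Y=0, Z=3, X=3) weight 1/36
Group by Z:
  weight(Z=3) = 1/36
  weight(Z=4) = 1/216
Total weight = 1/36 + 1/216 = 7/216
P(Z=3 | obs) = 1/36 / 7/216 = 6/7
P(Z=4 | obs) = 1/216 / 7/216 = 1/7
argmax = 3

argmax_v P(Z = v | obs) = 3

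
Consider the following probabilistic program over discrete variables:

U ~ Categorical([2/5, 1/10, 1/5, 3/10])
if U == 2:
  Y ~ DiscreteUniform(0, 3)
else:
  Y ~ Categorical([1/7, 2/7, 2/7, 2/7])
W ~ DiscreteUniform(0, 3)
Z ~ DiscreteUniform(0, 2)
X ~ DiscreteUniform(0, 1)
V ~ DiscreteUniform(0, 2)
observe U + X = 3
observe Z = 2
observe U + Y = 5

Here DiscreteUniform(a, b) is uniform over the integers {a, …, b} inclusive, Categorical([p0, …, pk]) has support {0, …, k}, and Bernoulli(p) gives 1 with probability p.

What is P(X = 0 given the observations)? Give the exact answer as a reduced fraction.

Enumerate traces; 24 have nonzero weight after conditioning:
  (U=2, Y=3, W=0, Z=2, X=1, V=0) weight 1/1440
  (U=2, Y=3, W=0, Z=2, X=1, V=1) weight 1/1440
  (U=2, Y=3, W=0, Z=2, X=1, V=2) weight 1/1440
  (U=2, Y=3, W=1, Z=2, X=1, V=0) weight 1/1440
  (U=2, Y=3, W=1, Z=2, X=1, V=1) weight 1/1440
  (U=2, Y=3, W=1, Z=2, X=1, V=2) weight 1/1440
  (U=2, Y=3, W=2, Z=2, X=1, V=0) weight 1/1440
  (U=2, Y=3, W=2, Z=2, X=1, V=1) weight 1/1440
  (U=3, Y=2, W=0, Z=2, X=0, V=0) weight 1/840
  … 15 more
Group by X:
  weight(X=0) = 1/70
  weight(X=1) = 1/120
Total weight = 1/70 + 1/120 = 19/840
P(X=0 | obs) = 1/70 / 19/840 = 12/19
P(X=1 | obs) = 1/120 / 19/840 = 7/19

P(X = 0 | obs) = 12/19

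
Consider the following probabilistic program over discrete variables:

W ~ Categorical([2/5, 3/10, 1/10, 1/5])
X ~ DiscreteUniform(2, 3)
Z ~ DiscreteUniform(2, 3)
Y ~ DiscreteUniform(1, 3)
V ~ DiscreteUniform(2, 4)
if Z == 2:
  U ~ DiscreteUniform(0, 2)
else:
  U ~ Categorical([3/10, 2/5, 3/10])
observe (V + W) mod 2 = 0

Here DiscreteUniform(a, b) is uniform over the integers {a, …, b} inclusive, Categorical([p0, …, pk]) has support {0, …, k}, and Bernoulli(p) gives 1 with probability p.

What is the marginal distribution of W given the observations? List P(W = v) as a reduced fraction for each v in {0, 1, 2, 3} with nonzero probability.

P(W=0) = 8/15, P(W=1) = 1/5, P(W=2) = 2/15, P(W=3) = 2/15

Enumerate traces; 216 have nonzero weight after conditioning:
  (W=0, X=2, Z=2, Y=1, V=2, U=0) weight 1/270
  (W=0, X=2, Z=2, Y=1, V=2, U=1) weight 1/270
  (W=0, X=2, Z=2, Y=1, V=2, U=2) weight 1/270
  (W=0, X=2, Z=2, Y=1, V=4, U=0) weight 1/270
  (W=0, X=2, Z=2, Y=1, V=4, U=1) weight 1/270
  (W=0, X=2, Z=2, Y=1, V=4, U=2) weight 1/270
  (W=0, X=2, Z=2, Y=2, V=2, U=0) weight 1/270
  (W=0, X=2, Z=2, Y=2, V=2, U=1) weight 1/270
  (W=1, X=2, Z=2, Y=1, V=3, U=0) weight 1/360
  (W=2, X=2, Z=2, Y=1, V=2, U=0) weight 1/1080
  … 206 more
Group by W:
  weight(W=0) = 4/15
  weight(W=1) = 1/10
  weight(W=2) = 1/15
  weight(W=3) = 1/15
Total weight = 4/15 + 1/10 + 1/15 + 1/15 = 1/2
P(W=0 | obs) = 4/15 / 1/2 = 8/15
P(W=1 | obs) = 1/10 / 1/2 = 1/5
P(W=2 | obs) = 1/15 / 1/2 = 2/15
P(W=3 | obs) = 1/15 / 1/2 = 2/15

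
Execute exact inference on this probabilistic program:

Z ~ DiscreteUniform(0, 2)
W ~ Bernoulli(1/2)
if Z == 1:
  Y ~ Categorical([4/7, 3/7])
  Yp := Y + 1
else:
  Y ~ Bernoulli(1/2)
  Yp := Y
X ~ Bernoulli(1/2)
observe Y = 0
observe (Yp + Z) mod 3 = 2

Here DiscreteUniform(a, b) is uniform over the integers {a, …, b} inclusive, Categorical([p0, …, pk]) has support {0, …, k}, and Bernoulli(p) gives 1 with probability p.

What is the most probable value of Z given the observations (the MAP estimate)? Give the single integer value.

Enumerate traces; 8 have nonzero weight after conditioning:
  (Z=1, W=0, Y=0, X=0) weight 1/21
  (Z=1, W=0, Y=0, X=1) weight 1/21
  (Z=1, W=1, Y=0, X=0) weight 1/21
  (Z=1, W=1, Y=0, X=1) weight 1/21
  (Z=2, W=0, Y=0, X=0) weight 1/24
  (Z=2, W=0, Y=0, X=1) weight 1/24
  (Z=2, W=1, Y=0, X=0) weight 1/24
  (Z=2, W=1, Y=0, X=1) weight 1/24
Group by Z:
  weight(Z=1) = 4/21
  weight(Z=2) = 1/6
Total weight = 4/21 + 1/6 = 5/14
P(Z=1 | obs) = 4/21 / 5/14 = 8/15
P(Z=2 | obs) = 1/6 / 5/14 = 7/15
argmax = 1

argmax_v P(Z = v | obs) = 1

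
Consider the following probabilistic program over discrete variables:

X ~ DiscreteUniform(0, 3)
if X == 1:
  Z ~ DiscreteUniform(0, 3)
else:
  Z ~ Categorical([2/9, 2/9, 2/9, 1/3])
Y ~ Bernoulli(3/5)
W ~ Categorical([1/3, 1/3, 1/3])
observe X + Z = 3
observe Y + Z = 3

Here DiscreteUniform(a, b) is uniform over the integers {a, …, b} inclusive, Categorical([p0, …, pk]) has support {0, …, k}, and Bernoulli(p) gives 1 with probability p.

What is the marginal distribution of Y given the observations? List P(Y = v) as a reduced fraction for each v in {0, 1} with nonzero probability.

Enumerate traces; 6 have nonzero weight after conditioning:
  (X=0, Z=3, Y=0, W=0) weight 1/90
  (X=0, Z=3, Y=0, W=1) weight 1/90
  (X=0, Z=3, Y=0, W=2) weight 1/90
  (X=1, Z=2, Y=1, W=0) weight 1/80
  (X=1, Z=2, Y=1, W=1) weight 1/80
  (X=1, Z=2, Y=1, W=2) weight 1/80
Group by Y:
  weight(Y=0) = 1/30
  weight(Y=1) = 3/80
Total weight = 1/30 + 3/80 = 17/240
P(Y=0 | obs) = 1/30 / 17/240 = 8/17
P(Y=1 | obs) = 3/80 / 17/240 = 9/17

P(Y=0) = 8/17, P(Y=1) = 9/17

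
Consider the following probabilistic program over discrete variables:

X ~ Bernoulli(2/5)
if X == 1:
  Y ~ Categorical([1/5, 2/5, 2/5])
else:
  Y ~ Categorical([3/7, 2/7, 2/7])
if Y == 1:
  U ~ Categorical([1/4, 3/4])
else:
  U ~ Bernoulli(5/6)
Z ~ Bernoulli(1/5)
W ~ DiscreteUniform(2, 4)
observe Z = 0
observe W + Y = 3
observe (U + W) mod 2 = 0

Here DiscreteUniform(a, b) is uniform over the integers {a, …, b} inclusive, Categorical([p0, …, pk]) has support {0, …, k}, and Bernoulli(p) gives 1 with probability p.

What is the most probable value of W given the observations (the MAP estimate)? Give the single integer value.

Enumerate traces; 4 have nonzero weight after conditioning:
  (X=0, Y=0, U=1, Z=0, W=3) weight 2/35
  (X=0, Y=1, U=0, Z=0, W=2) weight 2/175
  (X=1, Y=0, U=1, Z=0, W=3) weight 4/225
  (X=1, Y=1, U=0, Z=0, W=2) weight 4/375
Group by W:
  weight(W=2) = 58/2625
  weight(W=3) = 118/1575
Total weight = 58/2625 + 118/1575 = 764/7875
P(W=2 | obs) = 58/2625 / 764/7875 = 87/382
P(W=3 | obs) = 118/1575 / 764/7875 = 295/382
argmax = 3

argmax_v P(W = v | obs) = 3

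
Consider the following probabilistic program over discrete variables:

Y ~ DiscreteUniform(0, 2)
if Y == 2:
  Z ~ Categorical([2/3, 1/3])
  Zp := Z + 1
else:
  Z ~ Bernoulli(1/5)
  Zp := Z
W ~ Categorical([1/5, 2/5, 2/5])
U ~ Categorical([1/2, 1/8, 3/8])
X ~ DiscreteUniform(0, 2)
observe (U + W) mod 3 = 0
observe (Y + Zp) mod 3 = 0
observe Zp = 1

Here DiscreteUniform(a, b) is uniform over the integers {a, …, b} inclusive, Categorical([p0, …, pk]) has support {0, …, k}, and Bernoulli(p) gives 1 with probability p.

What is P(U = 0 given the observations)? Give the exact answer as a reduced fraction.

Enumerate traces; 9 have nonzero weight after conditioning:
  (Y=2, Z=0, W=0, U=0, X=0) weight 1/135
  (Y=2, Z=0, W=0, U=0, X=1) weight 1/135
  (Y=2, Z=0, W=0, U=0, X=2) weight 1/135
  (Y=2, Z=0, W=1, U=2, X=0) weight 1/90
  (Y=2, Z=0, W=1, U=2, X=1) weight 1/90
  (Y=2, Z=0, W=1, U=2, X=2) weight 1/90
  (Y=2, Z=0, W=2, U=1, X=0) weight 1/270
  (Y=2, Z=0, W=2, U=1, X=1) weight 1/270
  … 1 more
Group by U:
  weight(U=0) = 1/45
  weight(U=1) = 1/90
  weight(U=2) = 1/30
Total weight = 1/45 + 1/90 + 1/30 = 1/15
P(U=0 | obs) = 1/45 / 1/15 = 1/3
P(U=1 | obs) = 1/90 / 1/15 = 1/6
P(U=2 | obs) = 1/30 / 1/15 = 1/2

P(U = 0 | obs) = 1/3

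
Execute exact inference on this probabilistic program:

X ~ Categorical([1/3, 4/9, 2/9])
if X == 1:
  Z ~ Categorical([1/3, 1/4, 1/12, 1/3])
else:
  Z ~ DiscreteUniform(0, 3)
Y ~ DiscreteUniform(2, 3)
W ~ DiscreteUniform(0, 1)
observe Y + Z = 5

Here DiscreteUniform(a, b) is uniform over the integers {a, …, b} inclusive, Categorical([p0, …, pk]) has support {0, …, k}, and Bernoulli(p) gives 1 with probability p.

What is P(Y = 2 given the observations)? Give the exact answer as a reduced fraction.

Enumerate traces; 12 have nonzero weight after conditioning:
  (X=0, Z=2, Y=3, W=0) weight 1/48
  (X=0, Z=2, Y=3, W=1) weight 1/48
  (X=0, Z=3, Y=2, W=0) weight 1/48
  (X=0, Z=3, Y=2, W=1) weight 1/48
  (X=1, Z=2, Y=3, W=0) weight 1/108
  (X=1, Z=2, Y=3, W=1) weight 1/108
  (X=1, Z=3, Y=2, W=0) weight 1/27
  (X=1, Z=3, Y=2, W=1) weight 1/27
  … 4 more
Group by Y:
  weight(Y=2) = 31/216
  weight(Y=3) = 19/216
Total weight = 31/216 + 19/216 = 25/108
P(Y=2 | obs) = 31/216 / 25/108 = 31/50
P(Y=3 | obs) = 19/216 / 25/108 = 19/50

P(Y = 2 | obs) = 31/50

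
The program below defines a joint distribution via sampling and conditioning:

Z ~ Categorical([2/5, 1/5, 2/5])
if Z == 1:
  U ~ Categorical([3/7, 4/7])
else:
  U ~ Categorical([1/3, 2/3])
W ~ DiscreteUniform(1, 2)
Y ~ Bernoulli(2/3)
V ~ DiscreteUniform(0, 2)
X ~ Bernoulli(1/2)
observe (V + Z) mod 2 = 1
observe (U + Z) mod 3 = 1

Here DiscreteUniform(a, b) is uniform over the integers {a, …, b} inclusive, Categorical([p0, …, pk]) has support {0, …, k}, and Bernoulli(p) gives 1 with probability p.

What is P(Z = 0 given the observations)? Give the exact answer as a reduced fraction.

Enumerate traces; 24 have nonzero weight after conditioning:
  (Z=0, U=1, W=1, Y=0, V=1, X=0) weight 1/135
  (Z=0, U=1, W=1, Y=0, V=1, X=1) weight 1/135
  (Z=0, U=1, W=1, Y=1, V=1, X=0) weight 2/135
  (Z=0, U=1, W=1, Y=1, V=1, X=1) weight 2/135
  (Z=0, U=1, W=2, Y=0, V=1, X=0) weight 1/135
  (Z=0, U=1, W=2, Y=0, V=1, X=1) weight 1/135
  (Z=0, U=1, W=2, Y=1, V=1, X=0) weight 2/135
  (Z=0, U=1, W=2, Y=1, V=1, X=1) weight 2/135
  (Z=1, U=0, W=1, Y=0, V=0, X=0) weight 1/420
  … 15 more
Group by Z:
  weight(Z=0) = 4/45
  weight(Z=1) = 2/35
Total weight = 4/45 + 2/35 = 46/315
P(Z=0 | obs) = 4/45 / 46/315 = 14/23
P(Z=1 | obs) = 2/35 / 46/315 = 9/23

P(Z = 0 | obs) = 14/23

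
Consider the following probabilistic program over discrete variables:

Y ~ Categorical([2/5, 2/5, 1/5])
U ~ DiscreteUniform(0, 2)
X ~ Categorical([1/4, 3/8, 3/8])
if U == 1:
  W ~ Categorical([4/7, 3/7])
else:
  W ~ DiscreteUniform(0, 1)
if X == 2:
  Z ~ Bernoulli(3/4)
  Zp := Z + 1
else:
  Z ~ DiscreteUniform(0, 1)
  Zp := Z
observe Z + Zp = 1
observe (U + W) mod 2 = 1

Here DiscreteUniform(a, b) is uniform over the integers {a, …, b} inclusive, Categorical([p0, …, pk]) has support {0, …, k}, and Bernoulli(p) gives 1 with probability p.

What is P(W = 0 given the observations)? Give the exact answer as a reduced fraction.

Enumerate traces; 9 have nonzero weight after conditioning:
  (Y=0, U=0, X=2, W=1, Z=0) weight 1/160
  (Y=0, U=1, X=2, W=0, Z=0) weight 1/140
  (Y=0, U=2, X=2, W=1, Z=0) weight 1/160
  (Y=1, U=0, X=2, W=1, Z=0) weight 1/160
  (Y=1, U=1, X=2, W=0, Z=0) weight 1/140
  (Y=1, U=2, X=2, W=1, Z=0) weight 1/160
  (Y=2, U=0, X=2, W=1, Z=0) weight 1/320
  (Y=2, U=1, X=2, W=0, Z=0) weight 1/280
  … 1 more
Group by W:
  weight(W=0) = 1/56
  weight(W=1) = 1/32
Total weight = 1/56 + 1/32 = 11/224
P(W=0 | obs) = 1/56 / 11/224 = 4/11
P(W=1 | obs) = 1/32 / 11/224 = 7/11

P(W = 0 | obs) = 4/11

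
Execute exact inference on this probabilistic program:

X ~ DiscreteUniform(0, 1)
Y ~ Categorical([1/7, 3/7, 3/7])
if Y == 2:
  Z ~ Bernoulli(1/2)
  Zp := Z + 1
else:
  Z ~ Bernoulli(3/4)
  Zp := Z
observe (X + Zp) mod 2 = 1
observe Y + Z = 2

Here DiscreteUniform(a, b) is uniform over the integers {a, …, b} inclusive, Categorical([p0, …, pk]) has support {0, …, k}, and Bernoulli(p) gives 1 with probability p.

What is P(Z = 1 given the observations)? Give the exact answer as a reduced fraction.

Enumerate traces; 2 have nonzero weight after conditioning:
  (X=0, Y=1, Z=1) weight 9/56
  (X=0, Y=2, Z=0) weight 3/28
Group by Z:
  weight(Z=0) = 3/28
  weight(Z=1) = 9/56
Total weight = 3/28 + 9/56 = 15/56
P(Z=0 | obs) = 3/28 / 15/56 = 2/5
P(Z=1 | obs) = 9/56 / 15/56 = 3/5

P(Z = 1 | obs) = 3/5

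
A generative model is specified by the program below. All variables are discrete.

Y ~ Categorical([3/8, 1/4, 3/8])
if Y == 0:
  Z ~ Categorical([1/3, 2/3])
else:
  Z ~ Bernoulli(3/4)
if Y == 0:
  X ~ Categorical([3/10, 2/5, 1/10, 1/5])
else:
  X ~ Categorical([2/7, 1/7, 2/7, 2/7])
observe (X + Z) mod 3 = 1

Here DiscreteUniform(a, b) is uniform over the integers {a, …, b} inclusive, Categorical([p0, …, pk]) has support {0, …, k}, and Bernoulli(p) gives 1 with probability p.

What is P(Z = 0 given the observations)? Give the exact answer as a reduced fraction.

P(Z = 0 | obs) = 81/521

Enumerate traces; 9 have nonzero weight after conditioning:
  (Y=0, Z=0, X=1) weight 1/20
  (Y=0, Z=1, X=0) weight 3/40
  (Y=0, Z=1, X=3) weight 1/20
  (Y=1, Z=0, X=1) weight 1/112
  (Y=1, Z=1, X=0) weight 3/56
  (Y=1, Z=1, X=3) weight 3/56
  (Y=2, Z=0, X=1) weight 3/224
  (Y=2, Z=1, X=0) weight 9/112
  … 1 more
Group by Z:
  weight(Z=0) = 81/1120
  weight(Z=1) = 11/28
Total weight = 81/1120 + 11/28 = 521/1120
P(Z=0 | obs) = 81/1120 / 521/1120 = 81/521
P(Z=1 | obs) = 11/28 / 521/1120 = 440/521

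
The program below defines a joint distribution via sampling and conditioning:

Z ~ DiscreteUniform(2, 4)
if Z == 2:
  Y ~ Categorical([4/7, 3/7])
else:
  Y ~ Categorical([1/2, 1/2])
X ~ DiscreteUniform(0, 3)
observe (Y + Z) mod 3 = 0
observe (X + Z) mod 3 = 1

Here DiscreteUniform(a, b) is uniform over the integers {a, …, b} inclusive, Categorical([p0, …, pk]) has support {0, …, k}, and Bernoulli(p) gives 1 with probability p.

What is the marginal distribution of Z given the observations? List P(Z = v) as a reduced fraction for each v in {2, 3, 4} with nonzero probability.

Enumerate traces; 2 have nonzero weight after conditioning:
  (Z=2, Y=1, X=2) weight 1/28
  (Z=3, Y=0, X=1) weight 1/24
Group by Z:
  weight(Z=2) = 1/28
  weight(Z=3) = 1/24
Total weight = 1/28 + 1/24 = 13/168
P(Z=2 | obs) = 1/28 / 13/168 = 6/13
P(Z=3 | obs) = 1/24 / 13/168 = 7/13

P(Z=2) = 6/13, P(Z=3) = 7/13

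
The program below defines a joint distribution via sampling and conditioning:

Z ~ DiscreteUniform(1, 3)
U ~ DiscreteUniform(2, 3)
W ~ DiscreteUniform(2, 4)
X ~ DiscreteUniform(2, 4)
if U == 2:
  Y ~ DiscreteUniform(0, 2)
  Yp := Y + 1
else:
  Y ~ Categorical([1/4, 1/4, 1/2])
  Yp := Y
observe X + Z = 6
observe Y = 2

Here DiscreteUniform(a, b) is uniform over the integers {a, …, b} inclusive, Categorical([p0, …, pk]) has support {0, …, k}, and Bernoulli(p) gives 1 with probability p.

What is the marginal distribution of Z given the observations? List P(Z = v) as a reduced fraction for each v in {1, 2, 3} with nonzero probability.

P(Z=2) = 1/2, P(Z=3) = 1/2

Enumerate traces; 12 have nonzero weight after conditioning:
  (Z=2, U=2, W=2, X=4, Y=2) weight 1/162
  (Z=2, U=2, W=3, X=4, Y=2) weight 1/162
  (Z=2, U=2, W=4, X=4, Y=2) weight 1/162
  (Z=2, U=3, W=2, X=4, Y=2) weight 1/108
  (Z=2, U=3, W=3, X=4, Y=2) weight 1/108
  (Z=2, U=3, W=4, X=4, Y=2) weight 1/108
  (Z=3, U=2, W=2, X=3, Y=2) weight 1/162
  (Z=3, U=2, W=3, X=3, Y=2) weight 1/162
  … 4 more
Group by Z:
  weight(Z=2) = 5/108
  weight(Z=3) = 5/108
Total weight = 5/108 + 5/108 = 5/54
P(Z=2 | obs) = 5/108 / 5/54 = 1/2
P(Z=3 | obs) = 5/108 / 5/54 = 1/2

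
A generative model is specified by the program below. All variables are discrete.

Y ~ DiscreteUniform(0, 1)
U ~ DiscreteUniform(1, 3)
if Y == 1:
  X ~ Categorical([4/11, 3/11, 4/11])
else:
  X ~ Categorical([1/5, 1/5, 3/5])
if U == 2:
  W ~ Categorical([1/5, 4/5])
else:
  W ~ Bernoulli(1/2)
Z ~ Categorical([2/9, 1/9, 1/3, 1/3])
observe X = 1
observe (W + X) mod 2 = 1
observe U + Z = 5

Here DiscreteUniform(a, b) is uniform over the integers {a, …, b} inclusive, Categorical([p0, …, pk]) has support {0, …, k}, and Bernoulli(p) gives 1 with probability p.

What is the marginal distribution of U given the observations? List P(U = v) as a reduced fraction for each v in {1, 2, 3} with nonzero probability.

P(U=2) = 2/7, P(U=3) = 5/7

Enumerate traces; 4 have nonzero weight after conditioning:
  (Y=0, U=2, X=1, W=0, Z=3) weight 1/450
  (Y=0, U=3, X=1, W=0, Z=2) weight 1/180
  (Y=1, U=2, X=1, W=0, Z=3) weight 1/330
  (Y=1, U=3, X=1, W=0, Z=2) weight 1/132
Group by U:
  weight(U=2) = 13/2475
  weight(U=3) = 13/990
Total weight = 13/2475 + 13/990 = 91/4950
P(U=2 | obs) = 13/2475 / 91/4950 = 2/7
P(U=3 | obs) = 13/990 / 91/4950 = 5/7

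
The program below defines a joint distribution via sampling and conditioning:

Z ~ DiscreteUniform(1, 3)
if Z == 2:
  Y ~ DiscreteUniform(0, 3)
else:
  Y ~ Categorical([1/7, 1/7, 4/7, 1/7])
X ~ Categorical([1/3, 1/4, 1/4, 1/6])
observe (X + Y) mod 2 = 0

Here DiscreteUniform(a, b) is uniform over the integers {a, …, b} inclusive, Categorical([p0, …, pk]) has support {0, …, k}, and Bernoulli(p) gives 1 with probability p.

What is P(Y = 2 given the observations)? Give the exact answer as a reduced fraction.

P(Y = 2 | obs) = 91/176

Enumerate traces; 24 have nonzero weight after conditioning:
  (Z=1, Y=0, X=0) weight 1/63
  (Z=1, Y=0, X=2) weight 1/84
  (Z=1, Y=1, X=1) weight 1/84
  (Z=1, Y=1, X=3) weight 1/126
  (Z=1, Y=2, X=0) weight 4/63
  (Z=1, Y=2, X=2) weight 1/21
  (Z=1, Y=3, X=1) weight 1/84
  (Z=1, Y=3, X=3) weight 1/126
  … 16 more
Group by Y:
  weight(Y=0) = 5/48
  weight(Y=1) = 25/336
  weight(Y=2) = 13/48
  weight(Y=3) = 25/336
Total weight = 5/48 + 25/336 + 13/48 + 25/336 = 11/21
P(Y=0 | obs) = 5/48 / 11/21 = 35/176
P(Y=1 | obs) = 25/336 / 11/21 = 25/176
P(Y=2 | obs) = 13/48 / 11/21 = 91/176
P(Y=3 | obs) = 25/336 / 11/21 = 25/176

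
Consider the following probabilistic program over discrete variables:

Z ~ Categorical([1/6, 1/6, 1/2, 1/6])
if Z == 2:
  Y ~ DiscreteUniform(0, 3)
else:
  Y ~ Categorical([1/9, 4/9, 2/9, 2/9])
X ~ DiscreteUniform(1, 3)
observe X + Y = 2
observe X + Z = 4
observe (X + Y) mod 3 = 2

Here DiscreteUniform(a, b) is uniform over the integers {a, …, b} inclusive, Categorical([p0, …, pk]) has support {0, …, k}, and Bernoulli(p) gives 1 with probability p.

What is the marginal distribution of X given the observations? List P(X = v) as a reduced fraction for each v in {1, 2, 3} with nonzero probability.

Enumerate traces; 2 have nonzero weight after conditioning:
  (Z=2, Y=0, X=2) weight 1/24
  (Z=3, Y=1, X=1) weight 2/81
Group by X:
  weight(X=1) = 2/81
  weight(X=2) = 1/24
Total weight = 2/81 + 1/24 = 43/648
P(X=1 | obs) = 2/81 / 43/648 = 16/43
P(X=2 | obs) = 1/24 / 43/648 = 27/43

P(X=1) = 16/43, P(X=2) = 27/43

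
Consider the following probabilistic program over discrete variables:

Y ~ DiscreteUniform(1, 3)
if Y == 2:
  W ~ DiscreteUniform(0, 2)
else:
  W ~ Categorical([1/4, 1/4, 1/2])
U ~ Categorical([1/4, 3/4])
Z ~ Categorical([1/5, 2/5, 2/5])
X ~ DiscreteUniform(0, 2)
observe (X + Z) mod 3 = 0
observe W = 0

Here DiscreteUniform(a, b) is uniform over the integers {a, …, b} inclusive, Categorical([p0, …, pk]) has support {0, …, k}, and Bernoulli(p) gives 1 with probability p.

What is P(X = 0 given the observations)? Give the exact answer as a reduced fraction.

Enumerate traces; 18 have nonzero weight after conditioning:
  (Y=1, W=0, U=0, Z=0, X=0) weight 1/720
  (Y=1, W=0, U=0, Z=1, X=2) weight 1/360
  (Y=1, W=0, U=0, Z=2, X=1) weight 1/360
  (Y=1, W=0, U=1, Z=0, X=0) weight 1/240
  (Y=1, W=0, U=1, Z=1, X=2) weight 1/120
  (Y=1, W=0, U=1, Z=2, X=1) weight 1/120
  (Y=2, W=0, U=0, Z=0, X=0) weight 1/540
  (Y=2, W=0, U=0, Z=1, X=2) weight 1/270
  … 10 more
Group by X:
  weight(X=0) = 1/54
  weight(X=1) = 1/27
  weight(X=2) = 1/27
Total weight = 1/54 + 1/27 + 1/27 = 5/54
P(X=0 | obs) = 1/54 / 5/54 = 1/5
P(X=1 | obs) = 1/27 / 5/54 = 2/5
P(X=2 | obs) = 1/27 / 5/54 = 2/5

P(X = 0 | obs) = 1/5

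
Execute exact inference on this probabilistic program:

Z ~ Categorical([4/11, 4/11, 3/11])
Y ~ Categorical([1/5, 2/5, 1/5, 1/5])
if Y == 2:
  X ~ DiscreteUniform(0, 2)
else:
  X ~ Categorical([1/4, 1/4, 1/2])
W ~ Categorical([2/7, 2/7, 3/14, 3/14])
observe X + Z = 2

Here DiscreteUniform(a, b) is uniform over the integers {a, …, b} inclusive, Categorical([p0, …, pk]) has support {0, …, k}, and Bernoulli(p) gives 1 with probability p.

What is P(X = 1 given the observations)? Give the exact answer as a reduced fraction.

Enumerate traces; 48 have nonzero weight after conditioning:
  (Z=0, Y=0, X=2, W=0) weight 4/385
  (Z=0, Y=0, X=2, W=1) weight 4/385
  (Z=0, Y=0, X=2, W=2) weight 3/385
  (Z=0, Y=0, X=2, W=3) weight 3/385
  (Z=0, Y=1, X=2, W=0) weight 8/385
  (Z=0, Y=1, X=2, W=1) weight 8/385
  (Z=0, Y=1, X=2, W=2) weight 6/385
  (Z=0, Y=1, X=2, W=3) weight 6/385
  (Z=1, Y=0, X=1, W=0) weight 2/385
  (Z=2, Y=0, X=0, W=0) weight 3/770
  … 38 more
Group by X:
  weight(X=0) = 4/55
  weight(X=1) = 16/165
  weight(X=2) = 28/165
Total weight = 4/55 + 16/165 + 28/165 = 56/165
P(X=0 | obs) = 4/55 / 56/165 = 3/14
P(X=1 | obs) = 16/165 / 56/165 = 2/7
P(X=2 | obs) = 28/165 / 56/165 = 1/2

P(X = 1 | obs) = 2/7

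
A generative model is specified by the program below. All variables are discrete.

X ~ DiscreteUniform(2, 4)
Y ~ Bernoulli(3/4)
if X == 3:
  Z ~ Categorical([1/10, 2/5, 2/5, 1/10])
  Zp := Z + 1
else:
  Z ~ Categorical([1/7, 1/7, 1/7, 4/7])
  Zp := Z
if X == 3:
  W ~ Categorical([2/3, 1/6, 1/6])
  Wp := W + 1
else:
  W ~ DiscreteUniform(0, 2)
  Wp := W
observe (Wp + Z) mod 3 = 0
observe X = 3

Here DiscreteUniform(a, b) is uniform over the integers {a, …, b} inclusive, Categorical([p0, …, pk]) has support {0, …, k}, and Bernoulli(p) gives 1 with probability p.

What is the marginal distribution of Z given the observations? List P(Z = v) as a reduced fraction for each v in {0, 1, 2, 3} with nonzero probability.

Enumerate traces; 8 have nonzero weight after conditioning:
  (X=3, Y=0, Z=0, W=2) weight 1/720
  (X=3, Y=0, Z=1, W=1) weight 1/180
  (X=3, Y=0, Z=2, W=0) weight 1/45
  (X=3, Y=0, Z=3, W=2) weight 1/720
  (X=3, Y=1, Z=0, W=2) weight 1/240
  (X=3, Y=1, Z=1, W=1) weight 1/60
  (X=3, Y=1, Z=2, W=0) weight 1/15
  (X=3, Y=1, Z=3, W=2) weight 1/240
Group by Z:
  weight(Z=0) = 1/180
  weight(Z=1) = 1/45
  weight(Z=2) = 4/45
  weight(Z=3) = 1/180
Total weight = 1/180 + 1/45 + 4/45 + 1/180 = 11/90
P(Z=0 | obs) = 1/180 / 11/90 = 1/22
P(Z=1 | obs) = 1/45 / 11/90 = 2/11
P(Z=2 | obs) = 4/45 / 11/90 = 8/11
P(Z=3 | obs) = 1/180 / 11/90 = 1/22

P(Z=0) = 1/22, P(Z=1) = 2/11, P(Z=2) = 8/11, P(Z=3) = 1/22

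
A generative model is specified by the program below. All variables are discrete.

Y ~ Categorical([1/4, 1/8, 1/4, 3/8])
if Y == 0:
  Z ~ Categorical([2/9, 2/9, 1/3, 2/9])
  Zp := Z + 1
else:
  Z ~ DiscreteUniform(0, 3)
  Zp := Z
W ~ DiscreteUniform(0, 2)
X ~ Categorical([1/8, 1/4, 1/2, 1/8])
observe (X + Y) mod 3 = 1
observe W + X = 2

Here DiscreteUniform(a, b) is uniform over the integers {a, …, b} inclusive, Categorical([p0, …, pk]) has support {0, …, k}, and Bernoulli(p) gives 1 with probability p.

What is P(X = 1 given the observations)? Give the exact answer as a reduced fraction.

Enumerate traces; 16 have nonzero weight after conditioning:
  (Y=0, Z=0, W=1, X=1) weight 1/216
  (Y=0, Z=1, W=1, X=1) weight 1/216
  (Y=0, Z=2, W=1, X=1) weight 1/144
  (Y=0, Z=3, W=1, X=1) weight 1/216
  (Y=1, Z=0, W=2, X=0) weight 1/768
  (Y=1, Z=1, W=2, X=0) weight 1/768
  (Y=1, Z=2, W=2, X=0) weight 1/768
  (Y=1, Z=3, W=2, X=0) weight 1/768
  (Y=2, Z=0, W=0, X=2) weight 1/96
  … 7 more
Group by X:
  weight(X=0) = 1/192
  weight(X=1) = 5/96
  weight(X=2) = 1/24
Total weight = 1/192 + 5/96 + 1/24 = 19/192
P(X=0 | obs) = 1/192 / 19/192 = 1/19
P(X=1 | obs) = 5/96 / 19/192 = 10/19
P(X=2 | obs) = 1/24 / 19/192 = 8/19

P(X = 1 | obs) = 10/19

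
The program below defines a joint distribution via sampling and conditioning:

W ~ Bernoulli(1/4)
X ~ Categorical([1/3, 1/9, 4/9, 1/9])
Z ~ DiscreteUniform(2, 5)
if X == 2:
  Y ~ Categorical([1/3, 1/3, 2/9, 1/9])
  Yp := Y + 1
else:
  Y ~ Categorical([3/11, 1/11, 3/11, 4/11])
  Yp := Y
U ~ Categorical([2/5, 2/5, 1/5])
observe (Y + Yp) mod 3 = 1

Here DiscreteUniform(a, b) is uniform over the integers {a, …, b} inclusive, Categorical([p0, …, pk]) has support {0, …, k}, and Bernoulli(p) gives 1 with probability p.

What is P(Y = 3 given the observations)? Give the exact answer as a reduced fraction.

Enumerate traces; 120 have nonzero weight after conditioning:
  (W=0, X=0, Z=2, Y=2, U=0) weight 3/440
  (W=0, X=0, Z=2, Y=2, U=1) weight 3/440
  (W=0, X=0, Z=2, Y=2, U=2) weight 3/880
  (W=0, X=0, Z=3, Y=2, U=0) weight 3/440
  (W=0, X=0, Z=3, Y=2, U=1) weight 3/440
  (W=0, X=0, Z=3, Y=2, U=2) weight 3/880
  (W=0, X=0, Z=4, Y=2, U=0) weight 3/440
  (W=0, X=0, Z=4, Y=2, U=1) weight 3/440
  (W=0, X=2, Z=2, Y=0, U=0) weight 1/90
  (W=0, X=2, Z=2, Y=3, U=0) weight 1/270
  … 110 more
Group by Y:
  weight(Y=0) = 4/27
  weight(Y=2) = 5/33
  weight(Y=3) = 4/81
Total weight = 4/27 + 5/33 + 4/81 = 311/891
P(Y=0 | obs) = 4/27 / 311/891 = 132/311
P(Y=2 | obs) = 5/33 / 311/891 = 135/311
P(Y=3 | obs) = 4/81 / 311/891 = 44/311

P(Y = 3 | obs) = 44/311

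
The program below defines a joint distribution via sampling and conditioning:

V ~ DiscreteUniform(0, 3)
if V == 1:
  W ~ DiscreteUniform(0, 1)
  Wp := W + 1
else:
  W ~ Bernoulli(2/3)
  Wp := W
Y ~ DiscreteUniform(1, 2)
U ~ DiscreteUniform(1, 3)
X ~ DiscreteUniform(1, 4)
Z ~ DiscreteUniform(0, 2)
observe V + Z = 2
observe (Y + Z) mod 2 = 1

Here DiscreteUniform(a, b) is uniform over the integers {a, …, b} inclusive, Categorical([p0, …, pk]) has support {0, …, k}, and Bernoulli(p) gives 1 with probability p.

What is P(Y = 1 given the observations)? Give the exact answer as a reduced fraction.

P(Y = 1 | obs) = 2/3

Enumerate traces; 72 have nonzero weight after conditioning:
  (V=0, W=0, Y=1, U=1, X=1, Z=2) weight 1/864
  (V=0, W=0, Y=1, U=1, X=2, Z=2) weight 1/864
  (V=0, W=0, Y=1, U=1, X=3, Z=2) weight 1/864
  (V=0, W=0, Y=1, U=1, X=4, Z=2) weight 1/864
  (V=0, W=0, Y=1, U=2, X=1, Z=2) weight 1/864
  (V=0, W=0, Y=1, U=2, X=2, Z=2) weight 1/864
  (V=0, W=0, Y=1, U=2, X=3, Z=2) weight 1/864
  (V=0, W=0, Y=1, U=2, X=4, Z=2) weight 1/864
  (V=1, W=0, Y=2, U=1, X=1, Z=1) weight 1/576
  … 63 more
Group by Y:
  weight(Y=1) = 1/12
  weight(Y=2) = 1/24
Total weight = 1/12 + 1/24 = 1/8
P(Y=1 | obs) = 1/12 / 1/8 = 2/3
P(Y=2 | obs) = 1/24 / 1/8 = 1/3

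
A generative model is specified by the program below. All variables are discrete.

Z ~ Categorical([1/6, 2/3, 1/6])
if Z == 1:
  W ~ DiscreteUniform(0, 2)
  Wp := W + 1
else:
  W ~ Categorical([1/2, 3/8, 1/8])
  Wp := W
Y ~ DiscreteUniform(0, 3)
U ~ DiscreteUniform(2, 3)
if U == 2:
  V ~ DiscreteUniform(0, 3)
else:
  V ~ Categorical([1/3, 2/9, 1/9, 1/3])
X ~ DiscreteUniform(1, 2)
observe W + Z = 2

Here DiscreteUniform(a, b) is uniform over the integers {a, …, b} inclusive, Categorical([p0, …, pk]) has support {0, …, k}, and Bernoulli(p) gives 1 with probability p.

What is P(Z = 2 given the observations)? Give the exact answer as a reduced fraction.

Enumerate traces; 192 have nonzero weight after conditioning:
  (Z=0, W=2, Y=0, U=2, V=0, X=1) weight 1/3072
  (Z=0, W=2, Y=0, U=2, V=0, X=2) weight 1/3072
  (Z=0, W=2, Y=0, U=2, V=1, X=1) weight 1/3072
  (Z=0, W=2, Y=0, U=2, V=1, X=2) weight 1/3072
  (Z=0, W=2, Y=0, U=2, V=2, X=1) weight 1/3072
  (Z=0, W=2, Y=0, U=2, V=2, X=2) weight 1/3072
  (Z=0, W=2, Y=0, U=2, V=3, X=1) weight 1/3072
  (Z=0, W=2, Y=0, U=2, V=3, X=2) weight 1/3072
  (Z=1, W=1, Y=0, U=2, V=0, X=1) weight 1/288
  (Z=2, W=0, Y=0, U=2, V=0, X=1) weight 1/768
  … 182 more
Group by Z:
  weight(Z=0) = 1/48
  weight(Z=1) = 2/9
  weight(Z=2) = 1/12
Total weight = 1/48 + 2/9 + 1/12 = 47/144
P(Z=0 | obs) = 1/48 / 47/144 = 3/47
P(Z=1 | obs) = 2/9 / 47/144 = 32/47
P(Z=2 | obs) = 1/12 / 47/144 = 12/47

P(Z = 2 | obs) = 12/47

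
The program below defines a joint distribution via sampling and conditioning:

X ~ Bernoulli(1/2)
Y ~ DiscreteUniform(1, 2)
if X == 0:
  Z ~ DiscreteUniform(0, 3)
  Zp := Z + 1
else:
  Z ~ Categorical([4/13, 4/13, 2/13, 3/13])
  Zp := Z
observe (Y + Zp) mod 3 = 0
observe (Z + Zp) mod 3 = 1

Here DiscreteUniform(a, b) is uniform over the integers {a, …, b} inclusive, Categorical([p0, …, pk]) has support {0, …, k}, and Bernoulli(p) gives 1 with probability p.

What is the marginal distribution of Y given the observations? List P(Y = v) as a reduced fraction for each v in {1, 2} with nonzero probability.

P(Y=1) = 4/17, P(Y=2) = 13/17

Enumerate traces; 3 have nonzero weight after conditioning:
  (X=0, Y=2, Z=0) weight 1/16
  (X=0, Y=2, Z=3) weight 1/16
  (X=1, Y=1, Z=2) weight 1/26
Group by Y:
  weight(Y=1) = 1/26
  weight(Y=2) = 1/8
Total weight = 1/26 + 1/8 = 17/104
P(Y=1 | obs) = 1/26 / 17/104 = 4/17
P(Y=2 | obs) = 1/8 / 17/104 = 13/17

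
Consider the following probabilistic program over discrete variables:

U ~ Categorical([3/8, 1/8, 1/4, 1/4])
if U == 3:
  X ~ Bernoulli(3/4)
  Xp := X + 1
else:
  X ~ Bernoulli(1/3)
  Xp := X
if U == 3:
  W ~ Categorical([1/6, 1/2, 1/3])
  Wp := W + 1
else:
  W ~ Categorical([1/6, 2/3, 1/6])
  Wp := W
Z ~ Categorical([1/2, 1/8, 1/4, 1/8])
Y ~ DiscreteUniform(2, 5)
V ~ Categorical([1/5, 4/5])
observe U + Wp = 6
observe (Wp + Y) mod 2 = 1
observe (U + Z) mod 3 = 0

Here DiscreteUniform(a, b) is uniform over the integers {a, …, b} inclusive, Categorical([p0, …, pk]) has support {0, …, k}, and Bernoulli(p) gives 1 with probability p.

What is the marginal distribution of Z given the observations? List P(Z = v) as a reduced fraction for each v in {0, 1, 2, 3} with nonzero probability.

Enumerate traces; 16 have nonzero weight after conditioning:
  (U=3, X=0, W=2, Z=0, Y=2, V=0) weight 1/1920
  (U=3, X=0, W=2, Z=0, Y=2, V=1) weight 1/480
  (U=3, X=0, W=2, Z=0, Y=4, V=0) weight 1/1920
  (U=3, X=0, W=2, Z=0, Y=4, V=1) weight 1/480
  (U=3, X=0, W=2, Z=3, Y=2, V=0) weight 1/7680
  (U=3, X=0, W=2, Z=3, Y=2, V=1) weight 1/1920
  (U=3, X=0, W=2, Z=3, Y=4, V=0) weight 1/7680
  (U=3, X=0, W=2, Z=3, Y=4, V=1) weight 1/1920
  … 8 more
Group by Z:
  weight(Z=0) = 1/48
  weight(Z=3) = 1/192
Total weight = 1/48 + 1/192 = 5/192
P(Z=0 | obs) = 1/48 / 5/192 = 4/5
P(Z=3 | obs) = 1/192 / 5/192 = 1/5

P(Z=0) = 4/5, P(Z=3) = 1/5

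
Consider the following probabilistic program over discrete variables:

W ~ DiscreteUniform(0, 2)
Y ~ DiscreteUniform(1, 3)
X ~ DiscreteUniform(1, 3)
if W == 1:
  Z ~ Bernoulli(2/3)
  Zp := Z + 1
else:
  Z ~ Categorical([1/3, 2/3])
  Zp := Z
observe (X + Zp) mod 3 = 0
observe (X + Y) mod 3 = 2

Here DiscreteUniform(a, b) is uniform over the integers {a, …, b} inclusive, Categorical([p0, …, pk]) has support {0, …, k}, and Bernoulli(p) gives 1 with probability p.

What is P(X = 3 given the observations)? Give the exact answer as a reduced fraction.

Enumerate traces; 6 have nonzero weight after conditioning:
  (W=0, Y=2, X=3, Z=0) weight 1/81
  (W=0, Y=3, X=2, Z=1) weight 2/81
  (W=1, Y=1, X=1, Z=1) weight 2/81
  (W=1, Y=3, X=2, Z=0) weight 1/81
  (W=2, Y=2, X=3, Z=0) weight 1/81
  (W=2, Y=3, X=2, Z=1) weight 2/81
Group by X:
  weight(X=1) = 2/81
  weight(X=2) = 5/81
  weight(X=3) = 2/81
Total weight = 2/81 + 5/81 + 2/81 = 1/9
P(X=1 | obs) = 2/81 / 1/9 = 2/9
P(X=2 | obs) = 5/81 / 1/9 = 5/9
P(X=3 | obs) = 2/81 / 1/9 = 2/9

P(X = 3 | obs) = 2/9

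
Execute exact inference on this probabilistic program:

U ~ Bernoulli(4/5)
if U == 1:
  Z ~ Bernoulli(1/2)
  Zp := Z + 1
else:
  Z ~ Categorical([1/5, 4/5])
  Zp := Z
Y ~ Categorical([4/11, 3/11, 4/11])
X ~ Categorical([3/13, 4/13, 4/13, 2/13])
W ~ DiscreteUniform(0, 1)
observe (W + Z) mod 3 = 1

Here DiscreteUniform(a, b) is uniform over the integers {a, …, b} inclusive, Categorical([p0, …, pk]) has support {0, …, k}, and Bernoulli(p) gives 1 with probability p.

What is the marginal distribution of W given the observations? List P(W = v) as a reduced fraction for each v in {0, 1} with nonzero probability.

Enumerate traces; 48 have nonzero weight after conditioning:
  (U=0, Z=0, Y=0, X=0, W=1) weight 6/3575
  (U=0, Z=0, Y=0, X=1, W=1) weight 8/3575
  (U=0, Z=0, Y=0, X=2, W=1) weight 8/3575
  (U=0, Z=0, Y=0, X=3, W=1) weight 4/3575
  (U=0, Z=0, Y=1, X=0, W=1) weight 9/7150
  (U=0, Z=0, Y=1, X=1, W=1) weight 6/3575
  (U=0, Z=0, Y=1, X=2, W=1) weight 6/3575
  (U=0, Z=0, Y=1, X=3, W=1) weight 3/3575
  (U=0, Z=1, Y=0, X=0, W=0) weight 24/3575
  … 39 more
Group by W:
  weight(W=0) = 7/25
  weight(W=1) = 11/50
Total weight = 7/25 + 11/50 = 1/2
P(W=0 | obs) = 7/25 / 1/2 = 14/25
P(W=1 | obs) = 11/50 / 1/2 = 11/25

P(W=0) = 14/25, P(W=1) = 11/25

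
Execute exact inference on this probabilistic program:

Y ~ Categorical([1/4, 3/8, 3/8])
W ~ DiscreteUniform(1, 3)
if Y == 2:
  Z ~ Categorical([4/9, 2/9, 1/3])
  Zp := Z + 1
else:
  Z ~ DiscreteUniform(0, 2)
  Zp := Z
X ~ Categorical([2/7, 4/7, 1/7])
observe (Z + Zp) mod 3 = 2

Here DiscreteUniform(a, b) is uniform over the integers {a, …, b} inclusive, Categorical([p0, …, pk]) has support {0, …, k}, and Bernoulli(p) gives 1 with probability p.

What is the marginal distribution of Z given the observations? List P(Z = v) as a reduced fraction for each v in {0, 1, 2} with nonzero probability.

Enumerate traces; 27 have nonzero weight after conditioning:
  (Y=0, W=1, Z=1, X=0) weight 1/126
  (Y=0, W=1, Z=1, X=1) weight 1/63
  (Y=0, W=1, Z=1, X=2) weight 1/252
  (Y=0, W=2, Z=1, X=0) weight 1/126
  (Y=0, W=2, Z=1, X=1) weight 1/63
  (Y=0, W=2, Z=1, X=2) weight 1/252
  (Y=0, W=3, Z=1, X=0) weight 1/126
  (Y=0, W=3, Z=1, X=1) weight 1/63
  (Y=2, W=1, Z=2, X=0) weight 1/84
  … 18 more
Group by Z:
  weight(Z=1) = 5/24
  weight(Z=2) = 1/8
Total weight = 5/24 + 1/8 = 1/3
P(Z=1 | obs) = 5/24 / 1/3 = 5/8
P(Z=2 | obs) = 1/8 / 1/3 = 3/8

P(Z=1) = 5/8, P(Z=2) = 3/8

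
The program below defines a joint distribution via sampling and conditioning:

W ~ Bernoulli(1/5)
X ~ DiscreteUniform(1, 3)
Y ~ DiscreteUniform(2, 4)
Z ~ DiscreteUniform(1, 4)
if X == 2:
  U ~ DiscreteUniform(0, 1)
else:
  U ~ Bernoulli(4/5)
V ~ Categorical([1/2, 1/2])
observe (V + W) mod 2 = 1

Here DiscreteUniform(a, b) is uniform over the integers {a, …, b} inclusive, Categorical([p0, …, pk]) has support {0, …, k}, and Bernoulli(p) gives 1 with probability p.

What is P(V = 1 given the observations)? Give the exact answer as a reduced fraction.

Enumerate traces; 144 have nonzero weight after conditioning:
  (W=0, X=1, Y=2, Z=1, U=0, V=1) weight 1/450
  (W=0, X=1, Y=2, Z=1, U=1, V=1) weight 2/225
  (W=0, X=1, Y=2, Z=2, U=0, V=1) weight 1/450
  (W=0, X=1, Y=2, Z=2, U=1, V=1) weight 2/225
  (W=0, X=1, Y=2, Z=3, U=0, V=1) weight 1/450
  (W=0, X=1, Y=2, Z=3, U=1, V=1) weight 2/225
  (W=0, X=1, Y=2, Z=4, U=0, V=1) weight 1/450
  (W=0, X=1, Y=2, Z=4, U=1, V=1) weight 2/225
  (W=1, X=1, Y=2, Z=1, U=0, V=0) weight 1/1800
  … 135 more
Group by V:
  weight(V=0) = 1/10
  weight(V=1) = 2/5
Total weight = 1/10 + 2/5 = 1/2
P(V=0 | obs) = 1/10 / 1/2 = 1/5
P(V=1 | obs) = 2/5 / 1/2 = 4/5

P(V = 1 | obs) = 4/5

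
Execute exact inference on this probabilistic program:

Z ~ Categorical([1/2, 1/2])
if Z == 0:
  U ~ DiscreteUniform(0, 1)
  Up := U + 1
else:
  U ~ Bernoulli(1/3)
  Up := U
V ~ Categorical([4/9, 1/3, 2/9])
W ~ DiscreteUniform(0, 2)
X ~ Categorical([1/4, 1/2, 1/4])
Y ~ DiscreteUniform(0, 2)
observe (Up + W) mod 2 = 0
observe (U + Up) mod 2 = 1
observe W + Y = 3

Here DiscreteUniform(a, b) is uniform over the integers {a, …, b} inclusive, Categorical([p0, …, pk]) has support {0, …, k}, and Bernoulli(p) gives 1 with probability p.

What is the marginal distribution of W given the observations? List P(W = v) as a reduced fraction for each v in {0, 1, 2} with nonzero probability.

Enumerate traces; 18 have nonzero weight after conditioning:
  (Z=0, U=0, V=0, W=1, X=0, Y=2) weight 1/324
  (Z=0, U=0, V=0, W=1, X=1, Y=2) weight 1/162
  (Z=0, U=0, V=0, W=1, X=2, Y=2) weight 1/324
  (Z=0, U=0, V=1, W=1, X=0, Y=2) weight 1/432
  (Z=0, U=0, V=1, W=1, X=1, Y=2) weight 1/216
  (Z=0, U=0, V=1, W=1, X=2, Y=2) weight 1/432
  (Z=0, U=0, V=2, W=1, X=0, Y=2) weight 1/648
  (Z=0, U=0, V=2, W=1, X=1, Y=2) weight 1/324
  (Z=0, U=1, V=0, W=2, X=0, Y=1) weight 1/324
  … 9 more
Group by W:
  weight(W=1) = 1/36
  weight(W=2) = 1/36
Total weight = 1/36 + 1/36 = 1/18
P(W=1 | obs) = 1/36 / 1/18 = 1/2
P(W=2 | obs) = 1/36 / 1/18 = 1/2

P(W=1) = 1/2, P(W=2) = 1/2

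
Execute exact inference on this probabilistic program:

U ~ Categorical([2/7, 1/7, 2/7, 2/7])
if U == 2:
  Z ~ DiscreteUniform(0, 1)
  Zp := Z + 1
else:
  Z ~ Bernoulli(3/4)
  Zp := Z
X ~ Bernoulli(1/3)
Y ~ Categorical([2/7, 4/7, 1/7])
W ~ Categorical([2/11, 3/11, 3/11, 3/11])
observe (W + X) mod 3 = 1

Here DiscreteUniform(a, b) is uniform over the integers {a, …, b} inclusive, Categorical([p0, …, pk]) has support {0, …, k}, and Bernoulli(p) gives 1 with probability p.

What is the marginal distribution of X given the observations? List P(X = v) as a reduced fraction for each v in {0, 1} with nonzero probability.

Enumerate traces; 72 have nonzero weight after conditioning:
  (U=0, Z=0, X=0, Y=0, W=1) weight 2/539
  (U=0, Z=0, X=0, Y=1, W=1) weight 4/539
  (U=0, Z=0, X=0, Y=2, W=1) weight 1/539
  (U=0, Z=0, X=1, Y=0, W=0) weight 2/1617
  (U=0, Z=0, X=1, Y=0, W=3) weight 1/539
  (U=0, Z=0, X=1, Y=1, W=0) weight 4/1617
  (U=0, Z=0, X=1, Y=1, W=3) weight 2/539
  (U=0, Z=0, X=1, Y=2, W=0) weight 1/1617
  … 64 more
Group by X:
  weight(X=0) = 2/11
  weight(X=1) = 5/33
Total weight = 2/11 + 5/33 = 1/3
P(X=0 | obs) = 2/11 / 1/3 = 6/11
P(X=1 | obs) = 5/33 / 1/3 = 5/11

P(X=0) = 6/11, P(X=1) = 5/11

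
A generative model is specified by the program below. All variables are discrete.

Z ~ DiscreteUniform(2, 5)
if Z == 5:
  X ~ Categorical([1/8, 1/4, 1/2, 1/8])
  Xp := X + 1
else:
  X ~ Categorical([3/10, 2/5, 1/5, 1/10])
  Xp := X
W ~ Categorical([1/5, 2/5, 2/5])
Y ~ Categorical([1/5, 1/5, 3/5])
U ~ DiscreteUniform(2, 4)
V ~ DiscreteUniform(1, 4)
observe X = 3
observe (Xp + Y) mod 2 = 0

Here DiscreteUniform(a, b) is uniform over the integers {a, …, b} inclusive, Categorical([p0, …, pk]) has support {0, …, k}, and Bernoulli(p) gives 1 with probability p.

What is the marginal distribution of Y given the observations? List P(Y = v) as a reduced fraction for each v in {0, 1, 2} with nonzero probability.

Enumerate traces; 180 have nonzero weight after conditioning:
  (Z=2, X=3, W=0, Y=1, U=2, V=1) weight 1/12000
  (Z=2, X=3, W=0, Y=1, U=2, V=2) weight 1/12000
  (Z=2, X=3, W=0, Y=1, U=2, V=3) weight 1/12000
  (Z=2, X=3, W=0, Y=1, U=2, V=4) weight 1/12000
  (Z=2, X=3, W=0, Y=1, U=3, V=1) weight 1/12000
  (Z=2, X=3, W=0, Y=1, U=3, V=2) weight 1/12000
  (Z=2, X=3, W=0, Y=1, U=3, V=3) weight 1/12000
  (Z=2, X=3, W=0, Y=1, U=3, V=4) weight 1/12000
  (Z=5, X=3, W=0, Y=0, U=2, V=1) weight 1/9600
  (Z=5, X=3, W=0, Y=2, U=2, V=1) weight 1/3200
  … 170 more
Group by Y:
  weight(Y=0) = 1/160
  weight(Y=1) = 3/200
  weight(Y=2) = 3/160
Total weight = 1/160 + 3/200 + 3/160 = 1/25
P(Y=0 | obs) = 1/160 / 1/25 = 5/32
P(Y=1 | obs) = 3/200 / 1/25 = 3/8
P(Y=2 | obs) = 3/160 / 1/25 = 15/32

P(Y=0) = 5/32, P(Y=1) = 3/8, P(Y=2) = 15/32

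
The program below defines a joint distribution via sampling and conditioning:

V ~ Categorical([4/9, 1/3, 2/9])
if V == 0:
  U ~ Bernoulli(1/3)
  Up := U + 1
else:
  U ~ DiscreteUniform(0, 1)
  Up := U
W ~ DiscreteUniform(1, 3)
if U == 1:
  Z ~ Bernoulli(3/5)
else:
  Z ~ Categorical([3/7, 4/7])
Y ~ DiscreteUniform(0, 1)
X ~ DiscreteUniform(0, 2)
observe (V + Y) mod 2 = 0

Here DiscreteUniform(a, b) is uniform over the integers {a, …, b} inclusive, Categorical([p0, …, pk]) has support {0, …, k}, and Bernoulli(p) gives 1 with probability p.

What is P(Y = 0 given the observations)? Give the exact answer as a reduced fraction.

Enumerate traces; 108 have nonzero weight after conditioning:
  (V=0, U=0, W=1, Z=0, Y=0, X=0) weight 4/567
  (V=0, U=0, W=1, Z=0, Y=0, X=1) weight 4/567
  (V=0, U=0, W=1, Z=0, Y=0, X=2) weight 4/567
  (V=0, U=0, W=1, Z=1, Y=0, X=0) weight 16/1701
  (V=0, U=0, W=1, Z=1, Y=0, X=1) weight 16/1701
  (V=0, U=0, W=1, Z=1, Y=0, X=2) weight 16/1701
  (V=0, U=0, W=2, Z=0, Y=0, X=0) weight 4/567
  (V=0, U=0, W=2, Z=0, Y=0, X=1) weight 4/567
  (V=1, U=0, W=1, Z=0, Y=1, X=0) weight 1/252
  … 99 more
Group by Y:
  weight(Y=0) = 1/3
  weight(Y=1) = 1/6
Total weight = 1/3 + 1/6 = 1/2
P(Y=0 | obs) = 1/3 / 1/2 = 2/3
P(Y=1 | obs) = 1/6 / 1/2 = 1/3

P(Y = 0 | obs) = 2/3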